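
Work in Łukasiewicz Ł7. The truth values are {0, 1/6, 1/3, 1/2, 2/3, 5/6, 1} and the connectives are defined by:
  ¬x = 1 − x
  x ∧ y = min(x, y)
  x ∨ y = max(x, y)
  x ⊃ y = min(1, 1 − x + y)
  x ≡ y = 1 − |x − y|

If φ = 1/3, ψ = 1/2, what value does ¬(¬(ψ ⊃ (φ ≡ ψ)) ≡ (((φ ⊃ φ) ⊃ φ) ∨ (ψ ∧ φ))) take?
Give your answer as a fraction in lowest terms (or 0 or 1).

φ ≡ ψ = 1/3 ≡ 1/2 = 5/6
ψ ⊃ (φ ≡ ψ) = 1/2 ⊃ 5/6 = 1
¬(ψ ⊃ (φ ≡ ψ)) = ¬1 = 0
φ ⊃ φ = 1/3 ⊃ 1/3 = 1
(φ ⊃ φ) ⊃ φ = 1 ⊃ 1/3 = 1/3
ψ ∧ φ = 1/2 ∧ 1/3 = 1/3
((φ ⊃ φ) ⊃ φ) ∨ (ψ ∧ φ) = 1/3 ∨ 1/3 = 1/3
¬(ψ ⊃ (φ ≡ ψ)) ≡ (((φ ⊃ φ) ⊃ φ) ∨ (ψ ∧ φ)) = 0 ≡ 1/3 = 2/3
¬(¬(ψ ⊃ (φ ≡ ψ)) ≡ (((φ ⊃ φ) ⊃ φ) ∨ (ψ ∧ φ))) = ¬2/3 = 1/3

1/3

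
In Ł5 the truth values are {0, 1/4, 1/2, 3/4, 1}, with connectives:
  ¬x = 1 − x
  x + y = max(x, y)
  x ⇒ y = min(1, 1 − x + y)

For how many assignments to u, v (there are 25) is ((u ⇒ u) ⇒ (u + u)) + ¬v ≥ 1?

value 1: 9 assignments (counts)
value 3/4: 7 assignments
value 1/2: 5 assignments
value 1/4: 3 assignments
value 0: 1 assignment
So 9 of the 25 assignments meet the threshold.

9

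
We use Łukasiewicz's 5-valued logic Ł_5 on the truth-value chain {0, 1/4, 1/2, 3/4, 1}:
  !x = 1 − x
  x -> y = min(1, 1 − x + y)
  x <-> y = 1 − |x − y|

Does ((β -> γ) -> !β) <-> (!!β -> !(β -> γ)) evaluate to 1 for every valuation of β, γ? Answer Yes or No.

At β = 0, γ = 1/2, for instance:
β -> γ = 0 -> 1/2 = 1
!β = !0 = 1
(β -> γ) -> !β = 1 -> 1 = 1
!!β = !1 = 0
!(β -> γ) = !1 = 0
!!β -> !(β -> γ) = 0 -> 0 = 1
((β -> γ) -> !β) <-> (!!β -> !(β -> γ)) = 1 <-> 1 = 1
and checking the remaining 24 assignments likewise gives ≥ 1 in every case.

Yes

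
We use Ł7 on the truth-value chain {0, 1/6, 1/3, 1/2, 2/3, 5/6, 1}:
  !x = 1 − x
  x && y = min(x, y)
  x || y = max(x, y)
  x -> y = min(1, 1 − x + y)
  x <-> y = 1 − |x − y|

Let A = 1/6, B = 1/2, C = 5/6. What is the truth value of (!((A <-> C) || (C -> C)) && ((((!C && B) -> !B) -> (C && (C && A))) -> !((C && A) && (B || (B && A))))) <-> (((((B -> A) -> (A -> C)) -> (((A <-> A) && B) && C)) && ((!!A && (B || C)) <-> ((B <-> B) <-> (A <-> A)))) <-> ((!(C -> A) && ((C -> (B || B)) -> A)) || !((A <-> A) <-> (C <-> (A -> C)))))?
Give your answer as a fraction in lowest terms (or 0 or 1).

1/3

A <-> C = 1/6 <-> 5/6 = 1/3
C -> C = 5/6 -> 5/6 = 1
(A <-> C) || (C -> C) = 1/3 || 1 = 1
!((A <-> C) || (C -> C)) = !1 = 0
!C = !5/6 = 1/6
!C && B = 1/6 && 1/2 = 1/6
!B = !1/2 = 1/2
(!C && B) -> !B = 1/6 -> 1/2 = 1
C && A = 5/6 && 1/6 = 1/6
C && (C && A) = 5/6 && 1/6 = 1/6
((!C && B) -> !B) -> (C && (C && A)) = 1 -> 1/6 = 1/6
C && A = 5/6 && 1/6 = 1/6
B && A = 1/2 && 1/6 = 1/6
B || (B && A) = 1/2 || 1/6 = 1/2
(C && A) && (B || (B && A)) = 1/6 && 1/2 = 1/6
!((C && A) && (B || (B && A))) = !1/6 = 5/6
(((!C && B) -> !B) -> (C && (C && A))) -> !((C && A) && (B || (B && A))) = 1/6 -> 5/6 = 1
!((A <-> C) || (C -> C)) && ((((!C && B) -> !B) -> (C && (C && A))) -> !((C && A) && (B || (B && A)))) = 0 && 1 = 0
B -> A = 1/2 -> 1/6 = 2/3
A -> C = 1/6 -> 5/6 = 1
(B -> A) -> (A -> C) = 2/3 -> 1 = 1
A <-> A = 1/6 <-> 1/6 = 1
(A <-> A) && B = 1 && 1/2 = 1/2
((A <-> A) && B) && C = 1/2 && 5/6 = 1/2
((B -> A) -> (A -> C)) -> (((A <-> A) && B) && C) = 1 -> 1/2 = 1/2
!A = !1/6 = 5/6
!!A = !5/6 = 1/6
B || C = 1/2 || 5/6 = 5/6
!!A && (B || C) = 1/6 && 5/6 = 1/6
B <-> B = 1/2 <-> 1/2 = 1
A <-> A = 1/6 <-> 1/6 = 1
(B <-> B) <-> (A <-> A) = 1 <-> 1 = 1
(!!A && (B || C)) <-> ((B <-> B) <-> (A <-> A)) = 1/6 <-> 1 = 1/6
(((B -> A) -> (A -> C)) -> (((A <-> A) && B) && C)) && ((!!A && (B || C)) <-> ((B <-> B) <-> (A <-> A))) = 1/2 && 1/6 = 1/6
C -> A = 5/6 -> 1/6 = 1/3
!(C -> A) = !1/3 = 2/3
B || B = 1/2 || 1/2 = 1/2
C -> (B || B) = 5/6 -> 1/2 = 2/3
(C -> (B || B)) -> A = 2/3 -> 1/6 = 1/2
!(C -> A) && ((C -> (B || B)) -> A) = 2/3 && 1/2 = 1/2
A <-> A = 1/6 <-> 1/6 = 1
A -> C = 1/6 -> 5/6 = 1
C <-> (A -> C) = 5/6 <-> 1 = 5/6
(A <-> A) <-> (C <-> (A -> C)) = 1 <-> 5/6 = 5/6
!((A <-> A) <-> (C <-> (A -> C))) = !5/6 = 1/6
(!(C -> A) && ((C -> (B || B)) -> A)) || !((A <-> A) <-> (C <-> (A -> C))) = 1/2 || 1/6 = 1/2
((((B -> A) -> (A -> C)) -> (((A <-> A) && B) && C)) && ((!!A && (B || C)) <-> ((B <-> B) <-> (A <-> A)))) <-> ((!(C -> A) && ((C -> (B || B)) -> A)) || !((A <-> A) <-> (C <-> (A -> C)))) = 1/6 <-> 1/2 = 2/3
(!((A <-> C) || (C -> C)) && ((((!C && B) -> !B) -> (C && (C && A))) -> !((C && A) && (B || (B && A))))) <-> (((((B -> A) -> (A -> C)) -> (((A <-> A) && B) && C)) && ((!!A && (B || C)) <-> ((B <-> B) <-> (A <-> A)))) <-> ((!(C -> A) && ((C -> (B || B)) -> A)) || !((A <-> A) <-> (C <-> (A -> C))))) = 0 <-> 2/3 = 1/3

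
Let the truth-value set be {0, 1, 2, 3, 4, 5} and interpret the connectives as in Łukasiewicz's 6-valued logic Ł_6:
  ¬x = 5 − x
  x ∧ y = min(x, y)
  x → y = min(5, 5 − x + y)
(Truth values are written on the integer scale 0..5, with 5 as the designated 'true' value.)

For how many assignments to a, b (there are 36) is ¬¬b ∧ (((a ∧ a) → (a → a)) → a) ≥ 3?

value 5: 1 assignment (counts)
value 4: 3 assignments (counts)
value 3: 5 assignments (counts)
value 2: 7 assignments
value 1: 9 assignments
value 0: 11 assignments
So 9 of the 36 assignments meet the threshold.

9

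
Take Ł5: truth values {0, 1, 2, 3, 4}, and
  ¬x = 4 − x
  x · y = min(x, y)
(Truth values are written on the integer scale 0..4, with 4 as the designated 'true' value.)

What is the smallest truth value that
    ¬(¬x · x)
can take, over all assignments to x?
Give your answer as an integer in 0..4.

2

Take x = 2:
¬x = ¬2 = 2
¬x · x = 2 · 2 = 2
¬(¬x · x) = ¬2 = 2
No assignment yields a value below 2, so this is the minimum.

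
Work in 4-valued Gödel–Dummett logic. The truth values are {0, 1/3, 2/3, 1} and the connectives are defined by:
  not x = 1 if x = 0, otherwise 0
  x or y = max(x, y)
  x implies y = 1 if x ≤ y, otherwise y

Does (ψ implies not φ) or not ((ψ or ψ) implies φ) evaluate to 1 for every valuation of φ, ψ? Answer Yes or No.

Counterexample: take φ = 1/3, ψ = 1/3.
not φ = not 1/3 = 0
ψ implies not φ = 1/3 implies 0 = 0
ψ or ψ = 1/3 or 1/3 = 1/3
(ψ or ψ) implies φ = 1/3 implies 1/3 = 1
not ((ψ or ψ) implies φ) = not 1 = 0
(ψ implies not φ) or not ((ψ or ψ) implies φ) = 0 or 0 = 0
This gives 0 ≠ 1.

No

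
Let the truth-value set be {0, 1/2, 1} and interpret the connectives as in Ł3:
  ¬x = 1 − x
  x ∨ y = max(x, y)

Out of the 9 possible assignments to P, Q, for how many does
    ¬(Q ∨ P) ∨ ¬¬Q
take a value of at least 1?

4

P = 0, Q = 0 ↦ 1  ≥
P = 0, Q = 1/2 ↦ 1/2  <
P = 0, Q = 1 ↦ 1  ≥
P = 1/2, Q = 0 ↦ 1/2  <
P = 1/2, Q = 1/2 ↦ 1/2  <
P = 1/2, Q = 1 ↦ 1  ≥
P = 1, Q = 0 ↦ 0  <
P = 1, Q = 1/2 ↦ 1/2  <
P = 1, Q = 1 ↦ 1  ≥
So 4 of the 9 assignments meet the threshold.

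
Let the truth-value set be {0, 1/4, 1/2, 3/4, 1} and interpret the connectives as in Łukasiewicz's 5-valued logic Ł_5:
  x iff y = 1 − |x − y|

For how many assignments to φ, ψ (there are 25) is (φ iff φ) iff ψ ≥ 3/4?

value 1: 5 assignments (counts)
value 3/4: 5 assignments (counts)
value 1/2: 5 assignments
value 1/4: 5 assignments
value 0: 5 assignments
So 10 of the 25 assignments meet the threshold.

10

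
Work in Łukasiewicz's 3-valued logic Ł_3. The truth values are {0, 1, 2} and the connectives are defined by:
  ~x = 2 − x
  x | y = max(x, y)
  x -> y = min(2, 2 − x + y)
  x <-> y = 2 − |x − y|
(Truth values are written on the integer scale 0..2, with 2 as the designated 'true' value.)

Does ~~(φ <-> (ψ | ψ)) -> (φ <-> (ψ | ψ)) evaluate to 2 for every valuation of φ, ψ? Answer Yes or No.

φ = 0, ψ = 0 ↦ 2
φ = 0, ψ = 1 ↦ 2
φ = 0, ψ = 2 ↦ 2
φ = 1, ψ = 0 ↦ 2
φ = 1, ψ = 1 ↦ 2
φ = 1, ψ = 2 ↦ 2
φ = 2, ψ = 0 ↦ 2
φ = 2, ψ = 1 ↦ 2
φ = 2, ψ = 2 ↦ 2
Every assignment gives a value ≥ 2.

Yes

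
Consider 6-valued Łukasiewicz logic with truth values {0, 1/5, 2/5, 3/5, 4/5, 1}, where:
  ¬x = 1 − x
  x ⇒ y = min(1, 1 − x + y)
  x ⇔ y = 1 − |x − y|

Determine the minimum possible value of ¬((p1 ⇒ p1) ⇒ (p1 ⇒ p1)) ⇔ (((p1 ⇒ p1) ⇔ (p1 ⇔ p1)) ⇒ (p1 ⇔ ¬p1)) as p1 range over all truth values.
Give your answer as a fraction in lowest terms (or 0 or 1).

1/5

Take p1 = 2/5:
p1 ⇒ p1 = 2/5 ⇒ 2/5 = 1
p1 ⇒ p1 = 2/5 ⇒ 2/5 = 1
(p1 ⇒ p1) ⇒ (p1 ⇒ p1) = 1 ⇒ 1 = 1
¬((p1 ⇒ p1) ⇒ (p1 ⇒ p1)) = ¬1 = 0
p1 ⇒ p1 = 2/5 ⇒ 2/5 = 1
p1 ⇔ p1 = 2/5 ⇔ 2/5 = 1
(p1 ⇒ p1) ⇔ (p1 ⇔ p1) = 1 ⇔ 1 = 1
¬p1 = ¬2/5 = 3/5
p1 ⇔ ¬p1 = 2/5 ⇔ 3/5 = 4/5
((p1 ⇒ p1) ⇔ (p1 ⇔ p1)) ⇒ (p1 ⇔ ¬p1) = 1 ⇒ 4/5 = 4/5
¬((p1 ⇒ p1) ⇒ (p1 ⇒ p1)) ⇔ (((p1 ⇒ p1) ⇔ (p1 ⇔ p1)) ⇒ (p1 ⇔ ¬p1)) = 0 ⇔ 4/5 = 1/5
No assignment yields a value below 1/5, so this is the minimum.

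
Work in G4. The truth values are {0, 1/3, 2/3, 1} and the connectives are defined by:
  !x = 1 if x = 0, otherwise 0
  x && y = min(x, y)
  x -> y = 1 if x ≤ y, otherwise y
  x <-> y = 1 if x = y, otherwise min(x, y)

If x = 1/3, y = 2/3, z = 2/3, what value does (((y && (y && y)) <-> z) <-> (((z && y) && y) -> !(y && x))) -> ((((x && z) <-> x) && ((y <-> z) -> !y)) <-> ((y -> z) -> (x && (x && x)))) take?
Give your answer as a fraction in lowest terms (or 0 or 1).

1

y && y = 2/3 && 2/3 = 2/3
y && (y && y) = 2/3 && 2/3 = 2/3
(y && (y && y)) <-> z = 2/3 <-> 2/3 = 1
z && y = 2/3 && 2/3 = 2/3
(z && y) && y = 2/3 && 2/3 = 2/3
y && x = 2/3 && 1/3 = 1/3
!(y && x) = !1/3 = 0
((z && y) && y) -> !(y && x) = 2/3 -> 0 = 0
((y && (y && y)) <-> z) <-> (((z && y) && y) -> !(y && x)) = 1 <-> 0 = 0
x && z = 1/3 && 2/3 = 1/3
(x && z) <-> x = 1/3 <-> 1/3 = 1
y <-> z = 2/3 <-> 2/3 = 1
!y = !2/3 = 0
(y <-> z) -> !y = 1 -> 0 = 0
((x && z) <-> x) && ((y <-> z) -> !y) = 1 && 0 = 0
y -> z = 2/3 -> 2/3 = 1
x && x = 1/3 && 1/3 = 1/3
x && (x && x) = 1/3 && 1/3 = 1/3
(y -> z) -> (x && (x && x)) = 1 -> 1/3 = 1/3
(((x && z) <-> x) && ((y <-> z) -> !y)) <-> ((y -> z) -> (x && (x && x))) = 0 <-> 1/3 = 0
(((y && (y && y)) <-> z) <-> (((z && y) && y) -> !(y && x))) -> ((((x && z) <-> x) && ((y <-> z) -> !y)) <-> ((y -> z) -> (x && (x && x)))) = 0 -> 0 = 1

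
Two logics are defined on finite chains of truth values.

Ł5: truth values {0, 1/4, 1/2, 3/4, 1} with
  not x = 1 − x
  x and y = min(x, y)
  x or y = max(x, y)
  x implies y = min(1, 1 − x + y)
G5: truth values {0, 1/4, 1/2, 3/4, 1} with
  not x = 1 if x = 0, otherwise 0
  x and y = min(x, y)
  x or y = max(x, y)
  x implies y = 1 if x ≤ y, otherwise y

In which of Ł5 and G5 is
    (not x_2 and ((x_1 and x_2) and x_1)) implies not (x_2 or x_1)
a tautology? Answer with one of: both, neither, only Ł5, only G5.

In Ł5: at x_1 = 3/4, x_2 = 1/2 the value is 3/4 — not a tautology.
In G5: every assignment gives 1 — tautology.

only G5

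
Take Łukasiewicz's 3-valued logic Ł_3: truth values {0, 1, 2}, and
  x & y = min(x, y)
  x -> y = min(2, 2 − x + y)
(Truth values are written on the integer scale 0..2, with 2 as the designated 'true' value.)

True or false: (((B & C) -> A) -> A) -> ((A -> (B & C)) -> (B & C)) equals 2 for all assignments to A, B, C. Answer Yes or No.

At A = 2, B = 0, C = 1, for instance:
B & C = 0 & 1 = 0
(B & C) -> A = 0 -> 2 = 2
((B & C) -> A) -> A = 2 -> 2 = 2
A -> (B & C) = 2 -> 0 = 0
(A -> (B & C)) -> (B & C) = 0 -> 0 = 2
(((B & C) -> A) -> A) -> ((A -> (B & C)) -> (B & C)) = 2 -> 2 = 2
and checking the remaining 26 assignments likewise gives ≥ 2 in every case.

Yes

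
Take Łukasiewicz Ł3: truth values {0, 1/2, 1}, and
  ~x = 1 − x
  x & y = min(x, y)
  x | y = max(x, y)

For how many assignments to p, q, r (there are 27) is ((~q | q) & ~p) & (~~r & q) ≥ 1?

value 1: 1 assignment (counts)
value 1/2: 7 assignments
value 0: 19 assignments
So 1 of the 27 assignments meets the threshold.

1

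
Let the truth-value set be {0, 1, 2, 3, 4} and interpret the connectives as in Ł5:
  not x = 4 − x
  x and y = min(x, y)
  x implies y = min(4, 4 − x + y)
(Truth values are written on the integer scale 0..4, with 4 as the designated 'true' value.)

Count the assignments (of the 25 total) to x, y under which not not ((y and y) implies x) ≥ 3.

value 4: 15 assignments (counts)
value 3: 4 assignments (counts)
value 2: 3 assignments
value 1: 2 assignments
value 0: 1 assignment
So 19 of the 25 assignments meet the threshold.

19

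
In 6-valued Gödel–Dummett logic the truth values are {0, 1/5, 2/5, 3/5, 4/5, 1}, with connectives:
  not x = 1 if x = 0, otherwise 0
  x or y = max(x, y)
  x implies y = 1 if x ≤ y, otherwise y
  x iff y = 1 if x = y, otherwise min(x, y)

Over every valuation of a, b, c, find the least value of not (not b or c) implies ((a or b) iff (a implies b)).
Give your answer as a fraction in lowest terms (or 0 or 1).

1/5

Take a = 0, b = 1/5, c = 0:
not b = not 1/5 = 0
not b or c = 0 or 0 = 0
not (not b or c) = not 0 = 1
a or b = 0 or 1/5 = 1/5
a implies b = 0 implies 1/5 = 1
(a or b) iff (a implies b) = 1/5 iff 1 = 1/5
not (not b or c) implies ((a or b) iff (a implies b)) = 1 implies 1/5 = 1/5
No assignment yields a value below 1/5, so this is the minimum.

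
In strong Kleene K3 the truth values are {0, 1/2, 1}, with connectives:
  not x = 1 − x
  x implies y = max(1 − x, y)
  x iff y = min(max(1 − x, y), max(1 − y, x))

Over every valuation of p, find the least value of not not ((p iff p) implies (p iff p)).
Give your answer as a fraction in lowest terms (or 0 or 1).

Take p = 1/2:
p iff p = 1/2 iff 1/2 = 1/2
p iff p = 1/2 iff 1/2 = 1/2
(p iff p) implies (p iff p) = 1/2 implies 1/2 = 1/2
not ((p iff p) implies (p iff p)) = not 1/2 = 1/2
not not ((p iff p) implies (p iff p)) = not 1/2 = 1/2
No assignment yields a value below 1/2, so this is the minimum.

1/2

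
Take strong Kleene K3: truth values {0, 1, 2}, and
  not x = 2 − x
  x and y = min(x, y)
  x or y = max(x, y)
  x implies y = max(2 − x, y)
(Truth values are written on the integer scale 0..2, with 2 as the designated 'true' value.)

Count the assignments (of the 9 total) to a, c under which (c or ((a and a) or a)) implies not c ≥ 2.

3

a = 0, c = 0 ↦ 2  ≥
a = 0, c = 1 ↦ 1  <
a = 0, c = 2 ↦ 0  <
a = 1, c = 0 ↦ 2  ≥
a = 1, c = 1 ↦ 1  <
a = 1, c = 2 ↦ 0  <
a = 2, c = 0 ↦ 2  ≥
a = 2, c = 1 ↦ 1  <
a = 2, c = 2 ↦ 0  <
So 3 of the 9 assignments meet the threshold.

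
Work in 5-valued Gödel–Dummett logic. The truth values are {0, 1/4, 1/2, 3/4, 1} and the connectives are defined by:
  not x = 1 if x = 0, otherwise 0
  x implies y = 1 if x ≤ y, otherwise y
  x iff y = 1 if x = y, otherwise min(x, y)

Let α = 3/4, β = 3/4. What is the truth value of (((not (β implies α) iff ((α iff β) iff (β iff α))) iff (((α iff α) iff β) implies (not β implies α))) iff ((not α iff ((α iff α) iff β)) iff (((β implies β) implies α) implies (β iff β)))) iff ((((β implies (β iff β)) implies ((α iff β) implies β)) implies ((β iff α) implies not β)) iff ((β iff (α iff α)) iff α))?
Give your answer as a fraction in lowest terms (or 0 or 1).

β implies α = 3/4 implies 3/4 = 1
not (β implies α) = not 1 = 0
α iff β = 3/4 iff 3/4 = 1
β iff α = 3/4 iff 3/4 = 1
(α iff β) iff (β iff α) = 1 iff 1 = 1
not (β implies α) iff ((α iff β) iff (β iff α)) = 0 iff 1 = 0
α iff α = 3/4 iff 3/4 = 1
(α iff α) iff β = 1 iff 3/4 = 3/4
not β = not 3/4 = 0
not β implies α = 0 implies 3/4 = 1
((α iff α) iff β) implies (not β implies α) = 3/4 implies 1 = 1
(not (β implies α) iff ((α iff β) iff (β iff α))) iff (((α iff α) iff β) implies (not β implies α)) = 0 iff 1 = 0
not α = not 3/4 = 0
α iff α = 3/4 iff 3/4 = 1
(α iff α) iff β = 1 iff 3/4 = 3/4
not α iff ((α iff α) iff β) = 0 iff 3/4 = 0
β implies β = 3/4 implies 3/4 = 1
(β implies β) implies α = 1 implies 3/4 = 3/4
β iff β = 3/4 iff 3/4 = 1
((β implies β) implies α) implies (β iff β) = 3/4 implies 1 = 1
(not α iff ((α iff α) iff β)) iff (((β implies β) implies α) implies (β iff β)) = 0 iff 1 = 0
((not (β implies α) iff ((α iff β) iff (β iff α))) iff (((α iff α) iff β) implies (not β implies α))) iff ((not α iff ((α iff α) iff β)) iff (((β implies β) implies α) implies (β iff β))) = 0 iff 0 = 1
β iff β = 3/4 iff 3/4 = 1
β implies (β iff β) = 3/4 implies 1 = 1
α iff β = 3/4 iff 3/4 = 1
(α iff β) implies β = 1 implies 3/4 = 3/4
(β implies (β iff β)) implies ((α iff β) implies β) = 1 implies 3/4 = 3/4
β iff α = 3/4 iff 3/4 = 1
not β = not 3/4 = 0
(β iff α) implies not β = 1 implies 0 = 0
((β implies (β iff β)) implies ((α iff β) implies β)) implies ((β iff α) implies not β) = 3/4 implies 0 = 0
α iff α = 3/4 iff 3/4 = 1
β iff (α iff α) = 3/4 iff 1 = 3/4
(β iff (α iff α)) iff α = 3/4 iff 3/4 = 1
(((β implies (β iff β)) implies ((α iff β) implies β)) implies ((β iff α) implies not β)) iff ((β iff (α iff α)) iff α) = 0 iff 1 = 0
(((not (β implies α) iff ((α iff β) iff (β iff α))) iff (((α iff α) iff β) implies (not β implies α))) iff ((not α iff ((α iff α) iff β)) iff (((β implies β) implies α) implies (β iff β)))) iff ((((β implies (β iff β)) implies ((α iff β) implies β)) implies ((β iff α) implies not β)) iff ((β iff (α iff α)) iff α)) = 1 iff 0 = 0

0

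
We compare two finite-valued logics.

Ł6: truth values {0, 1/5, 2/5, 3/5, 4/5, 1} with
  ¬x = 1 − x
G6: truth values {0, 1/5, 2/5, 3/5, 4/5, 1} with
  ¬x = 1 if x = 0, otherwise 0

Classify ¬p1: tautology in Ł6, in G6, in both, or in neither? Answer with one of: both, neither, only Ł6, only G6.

In Ł6: at p1 = 1/5 the value is 4/5 — not a tautology.
In G6: at p1 = 1/5 the value is 0 — not a tautology.

neither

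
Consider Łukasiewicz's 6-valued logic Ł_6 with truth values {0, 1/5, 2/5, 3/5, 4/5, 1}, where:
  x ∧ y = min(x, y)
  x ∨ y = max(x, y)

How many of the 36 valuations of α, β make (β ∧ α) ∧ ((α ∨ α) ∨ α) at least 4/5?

value 1: 1 assignment (counts)
value 4/5: 3 assignments (counts)
value 3/5: 5 assignments
value 2/5: 7 assignments
value 1/5: 9 assignments
value 0: 11 assignments
So 4 of the 36 assignments meet the threshold.

4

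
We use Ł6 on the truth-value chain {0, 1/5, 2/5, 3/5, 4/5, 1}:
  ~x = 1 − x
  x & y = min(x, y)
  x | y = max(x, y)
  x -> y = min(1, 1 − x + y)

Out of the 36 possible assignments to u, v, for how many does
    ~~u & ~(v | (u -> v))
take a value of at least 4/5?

3

value 1: 1 assignment (counts)
value 4/5: 2 assignments (counts)
value 3/5: 3 assignments
value 2/5: 4 assignments
value 1/5: 5 assignments
value 0: 21 assignments
So 3 of the 36 assignments meet the threshold.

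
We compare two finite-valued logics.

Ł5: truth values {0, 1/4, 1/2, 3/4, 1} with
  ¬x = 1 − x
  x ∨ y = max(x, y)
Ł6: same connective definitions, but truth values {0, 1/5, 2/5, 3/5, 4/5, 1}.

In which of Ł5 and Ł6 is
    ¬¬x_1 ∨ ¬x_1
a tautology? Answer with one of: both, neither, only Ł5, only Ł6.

neither

In Ł5: at x_1 = 1/4 the value is 3/4 — not a tautology.
In Ł6: at x_1 = 1/5 the value is 4/5 — not a tautology.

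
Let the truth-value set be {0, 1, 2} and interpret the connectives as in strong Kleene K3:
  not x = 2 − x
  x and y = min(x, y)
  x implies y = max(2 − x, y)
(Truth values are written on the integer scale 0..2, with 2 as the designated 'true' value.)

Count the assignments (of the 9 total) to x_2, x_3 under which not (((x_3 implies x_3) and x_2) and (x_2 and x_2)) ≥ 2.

x_2 = 0, x_3 = 0 ↦ 2  ≥
x_2 = 0, x_3 = 1 ↦ 2  ≥
x_2 = 0, x_3 = 2 ↦ 2  ≥
x_2 = 1, x_3 = 0 ↦ 1  <
x_2 = 1, x_3 = 1 ↦ 1  <
x_2 = 1, x_3 = 2 ↦ 1  <
x_2 = 2, x_3 = 0 ↦ 0  <
x_2 = 2, x_3 = 1 ↦ 1  <
x_2 = 2, x_3 = 2 ↦ 0  <
So 3 of the 9 assignments meet the threshold.

3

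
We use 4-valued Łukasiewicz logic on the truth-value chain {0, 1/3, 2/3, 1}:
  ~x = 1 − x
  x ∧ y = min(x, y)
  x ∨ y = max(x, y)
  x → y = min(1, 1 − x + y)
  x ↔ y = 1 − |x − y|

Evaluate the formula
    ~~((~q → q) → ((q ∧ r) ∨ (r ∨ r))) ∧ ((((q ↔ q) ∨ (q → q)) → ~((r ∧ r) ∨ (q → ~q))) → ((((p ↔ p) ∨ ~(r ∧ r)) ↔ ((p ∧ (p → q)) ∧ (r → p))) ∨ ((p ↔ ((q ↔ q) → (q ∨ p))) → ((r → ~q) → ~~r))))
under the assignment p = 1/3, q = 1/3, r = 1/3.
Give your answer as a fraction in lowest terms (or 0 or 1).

2/3

~q = ~1/3 = 2/3
~q → q = 2/3 → 1/3 = 2/3
q ∧ r = 1/3 ∧ 1/3 = 1/3
r ∨ r = 1/3 ∨ 1/3 = 1/3
(q ∧ r) ∨ (r ∨ r) = 1/3 ∨ 1/3 = 1/3
(~q → q) → ((q ∧ r) ∨ (r ∨ r)) = 2/3 → 1/3 = 2/3
~((~q → q) → ((q ∧ r) ∨ (r ∨ r))) = ~2/3 = 1/3
~~((~q → q) → ((q ∧ r) ∨ (r ∨ r))) = ~1/3 = 2/3
q ↔ q = 1/3 ↔ 1/3 = 1
q → q = 1/3 → 1/3 = 1
(q ↔ q) ∨ (q → q) = 1 ∨ 1 = 1
r ∧ r = 1/3 ∧ 1/3 = 1/3
~q = ~1/3 = 2/3
q → ~q = 1/3 → 2/3 = 1
(r ∧ r) ∨ (q → ~q) = 1/3 ∨ 1 = 1
~((r ∧ r) ∨ (q → ~q)) = ~1 = 0
((q ↔ q) ∨ (q → q)) → ~((r ∧ r) ∨ (q → ~q)) = 1 → 0 = 0
p ↔ p = 1/3 ↔ 1/3 = 1
r ∧ r = 1/3 ∧ 1/3 = 1/3
~(r ∧ r) = ~1/3 = 2/3
(p ↔ p) ∨ ~(r ∧ r) = 1 ∨ 2/3 = 1
p → q = 1/3 → 1/3 = 1
p ∧ (p → q) = 1/3 ∧ 1 = 1/3
r → p = 1/3 → 1/3 = 1
(p ∧ (p → q)) ∧ (r → p) = 1/3 ∧ 1 = 1/3
((p ↔ p) ∨ ~(r ∧ r)) ↔ ((p ∧ (p → q)) ∧ (r → p)) = 1 ↔ 1/3 = 1/3
q ↔ q = 1/3 ↔ 1/3 = 1
q ∨ p = 1/3 ∨ 1/3 = 1/3
(q ↔ q) → (q ∨ p) = 1 → 1/3 = 1/3
p ↔ ((q ↔ q) → (q ∨ p)) = 1/3 ↔ 1/3 = 1
~q = ~1/3 = 2/3
r → ~q = 1/3 → 2/3 = 1
~r = ~1/3 = 2/3
~~r = ~2/3 = 1/3
(r → ~q) → ~~r = 1 → 1/3 = 1/3
(p ↔ ((q ↔ q) → (q ∨ p))) → ((r → ~q) → ~~r) = 1 → 1/3 = 1/3
(((p ↔ p) ∨ ~(r ∧ r)) ↔ ((p ∧ (p → q)) ∧ (r → p))) ∨ ((p ↔ ((q ↔ q) → (q ∨ p))) → ((r → ~q) → ~~r)) = 1/3 ∨ 1/3 = 1/3
(((q ↔ q) ∨ (q → q)) → ~((r ∧ r) ∨ (q → ~q))) → ((((p ↔ p) ∨ ~(r ∧ r)) ↔ ((p ∧ (p → q)) ∧ (r → p))) ∨ ((p ↔ ((q ↔ q) → (q ∨ p))) → ((r → ~q) → ~~r))) = 0 → 1/3 = 1
~~((~q → q) → ((q ∧ r) ∨ (r ∨ r))) ∧ ((((q ↔ q) ∨ (q → q)) → ~((r ∧ r) ∨ (q → ~q))) → ((((p ↔ p) ∨ ~(r ∧ r)) ↔ ((p ∧ (p → q)) ∧ (r → p))) ∨ ((p ↔ ((q ↔ q) → (q ∨ p))) → ((r → ~q) → ~~r)))) = 2/3 ∧ 1 = 2/3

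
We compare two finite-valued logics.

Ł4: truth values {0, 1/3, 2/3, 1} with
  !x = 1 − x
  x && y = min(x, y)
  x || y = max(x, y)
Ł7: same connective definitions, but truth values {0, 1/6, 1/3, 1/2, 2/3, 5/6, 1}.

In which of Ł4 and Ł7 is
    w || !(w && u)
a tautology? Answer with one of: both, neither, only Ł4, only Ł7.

In Ł4: at u = 1/3, w = 1/3 the value is 2/3 — not a tautology.
In Ł7: at u = 1/6, w = 1/6 the value is 5/6 — not a tautology.

neither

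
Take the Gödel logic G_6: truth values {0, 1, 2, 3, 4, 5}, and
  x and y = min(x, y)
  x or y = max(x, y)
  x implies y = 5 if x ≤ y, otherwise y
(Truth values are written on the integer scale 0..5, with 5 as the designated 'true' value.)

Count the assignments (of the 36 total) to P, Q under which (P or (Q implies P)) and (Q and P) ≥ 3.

value 5: 1 assignment (counts)
value 4: 3 assignments (counts)
value 3: 5 assignments (counts)
value 2: 7 assignments
value 1: 9 assignments
value 0: 11 assignments
So 9 of the 36 assignments meet the threshold.

9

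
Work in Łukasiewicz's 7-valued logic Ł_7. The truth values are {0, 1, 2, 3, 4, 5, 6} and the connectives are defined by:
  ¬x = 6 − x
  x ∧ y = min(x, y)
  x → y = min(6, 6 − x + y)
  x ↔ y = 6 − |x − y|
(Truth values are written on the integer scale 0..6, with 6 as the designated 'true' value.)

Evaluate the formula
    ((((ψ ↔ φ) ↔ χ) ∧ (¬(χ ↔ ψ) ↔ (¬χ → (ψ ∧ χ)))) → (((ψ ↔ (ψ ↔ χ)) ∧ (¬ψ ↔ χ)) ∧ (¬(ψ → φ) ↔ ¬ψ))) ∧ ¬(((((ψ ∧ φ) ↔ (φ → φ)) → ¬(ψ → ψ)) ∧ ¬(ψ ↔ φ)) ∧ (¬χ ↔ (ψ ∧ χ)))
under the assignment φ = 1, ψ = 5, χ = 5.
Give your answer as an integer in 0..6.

4

ψ ↔ φ = 5 ↔ 1 = 2
(ψ ↔ φ) ↔ χ = 2 ↔ 5 = 3
χ ↔ ψ = 5 ↔ 5 = 6
¬(χ ↔ ψ) = ¬6 = 0
¬χ = ¬5 = 1
ψ ∧ χ = 5 ∧ 5 = 5
¬χ → (ψ ∧ χ) = 1 → 5 = 6
¬(χ ↔ ψ) ↔ (¬χ → (ψ ∧ χ)) = 0 ↔ 6 = 0
((ψ ↔ φ) ↔ χ) ∧ (¬(χ ↔ ψ) ↔ (¬χ → (ψ ∧ χ))) = 3 ∧ 0 = 0
ψ ↔ χ = 5 ↔ 5 = 6
ψ ↔ (ψ ↔ χ) = 5 ↔ 6 = 5
¬ψ = ¬5 = 1
¬ψ ↔ χ = 1 ↔ 5 = 2
(ψ ↔ (ψ ↔ χ)) ∧ (¬ψ ↔ χ) = 5 ∧ 2 = 2
ψ → φ = 5 → 1 = 2
¬(ψ → φ) = ¬2 = 4
¬ψ = ¬5 = 1
¬(ψ → φ) ↔ ¬ψ = 4 ↔ 1 = 3
((ψ ↔ (ψ ↔ χ)) ∧ (¬ψ ↔ χ)) ∧ (¬(ψ → φ) ↔ ¬ψ) = 2 ∧ 3 = 2
(((ψ ↔ φ) ↔ χ) ∧ (¬(χ ↔ ψ) ↔ (¬χ → (ψ ∧ χ)))) → (((ψ ↔ (ψ ↔ χ)) ∧ (¬ψ ↔ χ)) ∧ (¬(ψ → φ) ↔ ¬ψ)) = 0 → 2 = 6
ψ ∧ φ = 5 ∧ 1 = 1
φ → φ = 1 → 1 = 6
(ψ ∧ φ) ↔ (φ → φ) = 1 ↔ 6 = 1
ψ → ψ = 5 → 5 = 6
¬(ψ → ψ) = ¬6 = 0
((ψ ∧ φ) ↔ (φ → φ)) → ¬(ψ → ψ) = 1 → 0 = 5
ψ ↔ φ = 5 ↔ 1 = 2
¬(ψ ↔ φ) = ¬2 = 4
(((ψ ∧ φ) ↔ (φ → φ)) → ¬(ψ → ψ)) ∧ ¬(ψ ↔ φ) = 5 ∧ 4 = 4
¬χ = ¬5 = 1
ψ ∧ χ = 5 ∧ 5 = 5
¬χ ↔ (ψ ∧ χ) = 1 ↔ 5 = 2
((((ψ ∧ φ) ↔ (φ → φ)) → ¬(ψ → ψ)) ∧ ¬(ψ ↔ φ)) ∧ (¬χ ↔ (ψ ∧ χ)) = 4 ∧ 2 = 2
¬(((((ψ ∧ φ) ↔ (φ → φ)) → ¬(ψ → ψ)) ∧ ¬(ψ ↔ φ)) ∧ (¬χ ↔ (ψ ∧ χ))) = ¬2 = 4
((((ψ ↔ φ) ↔ χ) ∧ (¬(χ ↔ ψ) ↔ (¬χ → (ψ ∧ χ)))) → (((ψ ↔ (ψ ↔ χ)) ∧ (¬ψ ↔ χ)) ∧ (¬(ψ → φ) ↔ ¬ψ))) ∧ ¬(((((ψ ∧ φ) ↔ (φ → φ)) → ¬(ψ → ψ)) ∧ ¬(ψ ↔ φ)) ∧ (¬χ ↔ (ψ ∧ χ))) = 6 ∧ 4 = 4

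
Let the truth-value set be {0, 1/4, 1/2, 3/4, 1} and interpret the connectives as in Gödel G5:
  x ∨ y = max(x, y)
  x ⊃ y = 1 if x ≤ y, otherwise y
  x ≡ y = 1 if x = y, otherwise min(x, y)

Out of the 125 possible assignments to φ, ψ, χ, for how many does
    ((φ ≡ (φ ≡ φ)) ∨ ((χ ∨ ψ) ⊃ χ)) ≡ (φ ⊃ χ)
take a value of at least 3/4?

64

value 1: 55 assignments (counts)
value 3/4: 9 assignments (counts)
value 1/2: 16 assignments
value 1/4: 21 assignments
value 0: 24 assignments
So 64 of the 125 assignments meet the threshold.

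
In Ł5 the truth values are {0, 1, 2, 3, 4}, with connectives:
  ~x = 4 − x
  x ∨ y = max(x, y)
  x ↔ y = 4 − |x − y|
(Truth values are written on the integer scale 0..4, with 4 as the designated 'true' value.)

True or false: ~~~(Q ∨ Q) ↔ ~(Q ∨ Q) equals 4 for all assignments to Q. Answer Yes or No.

Q = 0 ↦ 4
Q = 1 ↦ 4
Q = 2 ↦ 4
Q = 3 ↦ 4
Q = 4 ↦ 4
Every assignment gives a value ≥ 4.

Yes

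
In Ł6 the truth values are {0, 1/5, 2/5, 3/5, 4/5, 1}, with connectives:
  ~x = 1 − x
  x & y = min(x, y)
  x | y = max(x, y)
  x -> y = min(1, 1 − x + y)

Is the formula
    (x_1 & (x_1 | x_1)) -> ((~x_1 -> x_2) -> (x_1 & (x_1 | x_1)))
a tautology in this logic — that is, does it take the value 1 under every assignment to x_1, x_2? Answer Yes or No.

At x_1 = 1/5, x_2 = 1/5, for instance:
x_1 | x_1 = 1/5 | 1/5 = 1/5
x_1 & (x_1 | x_1) = 1/5 & 1/5 = 1/5
~x_1 = ~1/5 = 4/5
~x_1 -> x_2 = 4/5 -> 1/5 = 2/5
(~x_1 -> x_2) -> (x_1 & (x_1 | x_1)) = 2/5 -> 1/5 = 4/5
(x_1 & (x_1 | x_1)) -> ((~x_1 -> x_2) -> (x_1 & (x_1 | x_1))) = 1/5 -> 4/5 = 1
and checking the remaining 35 assignments likewise gives ≥ 1 in every case.

Yes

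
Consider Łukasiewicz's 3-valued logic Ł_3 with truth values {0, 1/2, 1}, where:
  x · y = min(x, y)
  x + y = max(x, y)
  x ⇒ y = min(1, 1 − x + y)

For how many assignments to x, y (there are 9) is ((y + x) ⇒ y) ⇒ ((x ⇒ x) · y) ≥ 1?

x = 0, y = 0 ↦ 0  <
x = 0, y = 1/2 ↦ 1/2  <
x = 0, y = 1 ↦ 1  ≥
x = 1/2, y = 0 ↦ 1/2  <
x = 1/2, y = 1/2 ↦ 1/2  <
x = 1/2, y = 1 ↦ 1  ≥
x = 1, y = 0 ↦ 1  ≥
x = 1, y = 1/2 ↦ 1  ≥
x = 1, y = 1 ↦ 1  ≥
So 5 of the 9 assignments meet the threshold.

5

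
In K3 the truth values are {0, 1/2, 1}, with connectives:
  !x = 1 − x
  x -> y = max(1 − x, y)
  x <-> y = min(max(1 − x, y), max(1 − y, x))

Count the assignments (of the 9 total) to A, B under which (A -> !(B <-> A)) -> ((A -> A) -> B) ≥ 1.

3

A = 0, B = 0 ↦ 0  <
A = 0, B = 1/2 ↦ 1/2  <
A = 0, B = 1 ↦ 1  ≥
A = 1/2, B = 0 ↦ 1/2  <
A = 1/2, B = 1/2 ↦ 1/2  <
A = 1/2, B = 1 ↦ 1  ≥
A = 1, B = 0 ↦ 0  <
A = 1, B = 1/2 ↦ 1/2  <
A = 1, B = 1 ↦ 1  ≥
So 3 of the 9 assignments meet the threshold.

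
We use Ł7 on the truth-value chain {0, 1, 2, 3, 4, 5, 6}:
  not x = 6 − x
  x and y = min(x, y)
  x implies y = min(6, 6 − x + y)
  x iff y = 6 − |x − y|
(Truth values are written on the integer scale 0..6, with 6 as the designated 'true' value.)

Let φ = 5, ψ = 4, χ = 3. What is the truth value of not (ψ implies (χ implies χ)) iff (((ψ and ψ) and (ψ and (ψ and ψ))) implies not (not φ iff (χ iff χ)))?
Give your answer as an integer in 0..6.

0

χ implies χ = 3 implies 3 = 6
ψ implies (χ implies χ) = 4 implies 6 = 6
not (ψ implies (χ implies χ)) = not 6 = 0
ψ and ψ = 4 and 4 = 4
ψ and ψ = 4 and 4 = 4
ψ and (ψ and ψ) = 4 and 4 = 4
(ψ and ψ) and (ψ and (ψ and ψ)) = 4 and 4 = 4
not φ = not 5 = 1
χ iff χ = 3 iff 3 = 6
not φ iff (χ iff χ) = 1 iff 6 = 1
not (not φ iff (χ iff χ)) = not 1 = 5
((ψ and ψ) and (ψ and (ψ and ψ))) implies not (not φ iff (χ iff χ)) = 4 implies 5 = 6
not (ψ implies (χ implies χ)) iff (((ψ and ψ) and (ψ and (ψ and ψ))) implies not (not φ iff (χ iff χ))) = 0 iff 6 = 0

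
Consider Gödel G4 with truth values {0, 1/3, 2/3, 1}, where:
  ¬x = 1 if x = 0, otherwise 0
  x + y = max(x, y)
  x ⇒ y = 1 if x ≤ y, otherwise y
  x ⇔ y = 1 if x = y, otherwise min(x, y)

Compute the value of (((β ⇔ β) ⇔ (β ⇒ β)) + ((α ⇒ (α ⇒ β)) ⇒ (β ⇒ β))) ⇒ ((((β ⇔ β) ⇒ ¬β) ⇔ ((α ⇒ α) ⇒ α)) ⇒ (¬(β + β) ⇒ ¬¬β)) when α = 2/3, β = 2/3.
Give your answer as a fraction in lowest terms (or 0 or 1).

1

β ⇔ β = 2/3 ⇔ 2/3 = 1
β ⇒ β = 2/3 ⇒ 2/3 = 1
(β ⇔ β) ⇔ (β ⇒ β) = 1 ⇔ 1 = 1
α ⇒ β = 2/3 ⇒ 2/3 = 1
α ⇒ (α ⇒ β) = 2/3 ⇒ 1 = 1
β ⇒ β = 2/3 ⇒ 2/3 = 1
(α ⇒ (α ⇒ β)) ⇒ (β ⇒ β) = 1 ⇒ 1 = 1
((β ⇔ β) ⇔ (β ⇒ β)) + ((α ⇒ (α ⇒ β)) ⇒ (β ⇒ β)) = 1 + 1 = 1
β ⇔ β = 2/3 ⇔ 2/3 = 1
¬β = ¬2/3 = 0
(β ⇔ β) ⇒ ¬β = 1 ⇒ 0 = 0
α ⇒ α = 2/3 ⇒ 2/3 = 1
(α ⇒ α) ⇒ α = 1 ⇒ 2/3 = 2/3
((β ⇔ β) ⇒ ¬β) ⇔ ((α ⇒ α) ⇒ α) = 0 ⇔ 2/3 = 0
β + β = 2/3 + 2/3 = 2/3
¬(β + β) = ¬2/3 = 0
¬β = ¬2/3 = 0
¬¬β = ¬0 = 1
¬(β + β) ⇒ ¬¬β = 0 ⇒ 1 = 1
(((β ⇔ β) ⇒ ¬β) ⇔ ((α ⇒ α) ⇒ α)) ⇒ (¬(β + β) ⇒ ¬¬β) = 0 ⇒ 1 = 1
(((β ⇔ β) ⇔ (β ⇒ β)) + ((α ⇒ (α ⇒ β)) ⇒ (β ⇒ β))) ⇒ ((((β ⇔ β) ⇒ ¬β) ⇔ ((α ⇒ α) ⇒ α)) ⇒ (¬(β + β) ⇒ ¬¬β)) = 1 ⇒ 1 = 1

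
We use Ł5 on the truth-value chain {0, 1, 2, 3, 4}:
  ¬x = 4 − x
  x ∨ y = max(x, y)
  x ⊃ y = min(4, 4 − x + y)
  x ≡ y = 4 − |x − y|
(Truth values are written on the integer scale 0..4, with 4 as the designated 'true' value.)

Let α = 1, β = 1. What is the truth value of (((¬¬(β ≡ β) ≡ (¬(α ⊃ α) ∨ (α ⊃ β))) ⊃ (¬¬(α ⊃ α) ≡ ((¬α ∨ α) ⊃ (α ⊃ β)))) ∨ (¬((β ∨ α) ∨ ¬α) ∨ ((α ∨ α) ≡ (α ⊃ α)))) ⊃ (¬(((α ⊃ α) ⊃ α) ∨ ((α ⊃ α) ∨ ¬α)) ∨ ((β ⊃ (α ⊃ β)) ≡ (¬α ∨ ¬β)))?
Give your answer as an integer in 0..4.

β ≡ β = 1 ≡ 1 = 4
¬(β ≡ β) = ¬4 = 0
¬¬(β ≡ β) = ¬0 = 4
α ⊃ α = 1 ⊃ 1 = 4
¬(α ⊃ α) = ¬4 = 0
α ⊃ β = 1 ⊃ 1 = 4
¬(α ⊃ α) ∨ (α ⊃ β) = 0 ∨ 4 = 4
¬¬(β ≡ β) ≡ (¬(α ⊃ α) ∨ (α ⊃ β)) = 4 ≡ 4 = 4
α ⊃ α = 1 ⊃ 1 = 4
¬(α ⊃ α) = ¬4 = 0
¬¬(α ⊃ α) = ¬0 = 4
¬α = ¬1 = 3
¬α ∨ α = 3 ∨ 1 = 3
α ⊃ β = 1 ⊃ 1 = 4
(¬α ∨ α) ⊃ (α ⊃ β) = 3 ⊃ 4 = 4
¬¬(α ⊃ α) ≡ ((¬α ∨ α) ⊃ (α ⊃ β)) = 4 ≡ 4 = 4
(¬¬(β ≡ β) ≡ (¬(α ⊃ α) ∨ (α ⊃ β))) ⊃ (¬¬(α ⊃ α) ≡ ((¬α ∨ α) ⊃ (α ⊃ β))) = 4 ⊃ 4 = 4
β ∨ α = 1 ∨ 1 = 1
¬α = ¬1 = 3
(β ∨ α) ∨ ¬α = 1 ∨ 3 = 3
¬((β ∨ α) ∨ ¬α) = ¬3 = 1
α ∨ α = 1 ∨ 1 = 1
α ⊃ α = 1 ⊃ 1 = 4
(α ∨ α) ≡ (α ⊃ α) = 1 ≡ 4 = 1
¬((β ∨ α) ∨ ¬α) ∨ ((α ∨ α) ≡ (α ⊃ α)) = 1 ∨ 1 = 1
((¬¬(β ≡ β) ≡ (¬(α ⊃ α) ∨ (α ⊃ β))) ⊃ (¬¬(α ⊃ α) ≡ ((¬α ∨ α) ⊃ (α ⊃ β)))) ∨ (¬((β ∨ α) ∨ ¬α) ∨ ((α ∨ α) ≡ (α ⊃ α))) = 4 ∨ 1 = 4
α ⊃ α = 1 ⊃ 1 = 4
(α ⊃ α) ⊃ α = 4 ⊃ 1 = 1
α ⊃ α = 1 ⊃ 1 = 4
¬α = ¬1 = 3
(α ⊃ α) ∨ ¬α = 4 ∨ 3 = 4
((α ⊃ α) ⊃ α) ∨ ((α ⊃ α) ∨ ¬α) = 1 ∨ 4 = 4
¬(((α ⊃ α) ⊃ α) ∨ ((α ⊃ α) ∨ ¬α)) = ¬4 = 0
α ⊃ β = 1 ⊃ 1 = 4
β ⊃ (α ⊃ β) = 1 ⊃ 4 = 4
¬α = ¬1 = 3
¬β = ¬1 = 3
¬α ∨ ¬β = 3 ∨ 3 = 3
(β ⊃ (α ⊃ β)) ≡ (¬α ∨ ¬β) = 4 ≡ 3 = 3
¬(((α ⊃ α) ⊃ α) ∨ ((α ⊃ α) ∨ ¬α)) ∨ ((β ⊃ (α ⊃ β)) ≡ (¬α ∨ ¬β)) = 0 ∨ 3 = 3
(((¬¬(β ≡ β) ≡ (¬(α ⊃ α) ∨ (α ⊃ β))) ⊃ (¬¬(α ⊃ α) ≡ ((¬α ∨ α) ⊃ (α ⊃ β)))) ∨ (¬((β ∨ α) ∨ ¬α) ∨ ((α ∨ α) ≡ (α ⊃ α)))) ⊃ (¬(((α ⊃ α) ⊃ α) ∨ ((α ⊃ α) ∨ ¬α)) ∨ ((β ⊃ (α ⊃ β)) ≡ (¬α ∨ ¬β))) = 4 ⊃ 3 = 3

3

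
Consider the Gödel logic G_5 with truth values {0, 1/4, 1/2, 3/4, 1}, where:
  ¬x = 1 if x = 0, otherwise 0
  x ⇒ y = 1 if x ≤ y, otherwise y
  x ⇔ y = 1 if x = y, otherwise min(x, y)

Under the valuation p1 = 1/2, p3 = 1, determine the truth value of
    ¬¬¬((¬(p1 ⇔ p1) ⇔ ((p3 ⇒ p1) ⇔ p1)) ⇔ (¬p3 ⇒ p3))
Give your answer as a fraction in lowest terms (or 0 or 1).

1

p1 ⇔ p1 = 1/2 ⇔ 1/2 = 1
¬(p1 ⇔ p1) = ¬1 = 0
p3 ⇒ p1 = 1 ⇒ 1/2 = 1/2
(p3 ⇒ p1) ⇔ p1 = 1/2 ⇔ 1/2 = 1
¬(p1 ⇔ p1) ⇔ ((p3 ⇒ p1) ⇔ p1) = 0 ⇔ 1 = 0
¬p3 = ¬1 = 0
¬p3 ⇒ p3 = 0 ⇒ 1 = 1
(¬(p1 ⇔ p1) ⇔ ((p3 ⇒ p1) ⇔ p1)) ⇔ (¬p3 ⇒ p3) = 0 ⇔ 1 = 0
¬((¬(p1 ⇔ p1) ⇔ ((p3 ⇒ p1) ⇔ p1)) ⇔ (¬p3 ⇒ p3)) = ¬0 = 1
¬¬((¬(p1 ⇔ p1) ⇔ ((p3 ⇒ p1) ⇔ p1)) ⇔ (¬p3 ⇒ p3)) = ¬1 = 0
¬¬¬((¬(p1 ⇔ p1) ⇔ ((p3 ⇒ p1) ⇔ p1)) ⇔ (¬p3 ⇒ p3)) = ¬0 = 1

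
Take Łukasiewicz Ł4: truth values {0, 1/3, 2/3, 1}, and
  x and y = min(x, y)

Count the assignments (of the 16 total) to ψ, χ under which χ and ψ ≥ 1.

ψ = 0, χ = 0 ↦ 0  <
ψ = 0, χ = 1/3 ↦ 0  <
ψ = 0, χ = 2/3 ↦ 0  <
ψ = 0, χ = 1 ↦ 0  <
ψ = 1/3, χ = 0 ↦ 0  <
ψ = 1/3, χ = 1/3 ↦ 1/3  <
ψ = 1/3, χ = 2/3 ↦ 1/3  <
ψ = 1/3, χ = 1 ↦ 1/3  <
ψ = 2/3, χ = 0 ↦ 0  <
ψ = 2/3, χ = 1/3 ↦ 1/3  <
ψ = 2/3, χ = 2/3 ↦ 2/3  <
ψ = 2/3, χ = 1 ↦ 2/3  <
ψ = 1, χ = 0 ↦ 0  <
ψ = 1, χ = 1/3 ↦ 1/3  <
ψ = 1, χ = 2/3 ↦ 2/3  <
ψ = 1, χ = 1 ↦ 1  ≥
So 1 of the 16 assignments meets the threshold.

1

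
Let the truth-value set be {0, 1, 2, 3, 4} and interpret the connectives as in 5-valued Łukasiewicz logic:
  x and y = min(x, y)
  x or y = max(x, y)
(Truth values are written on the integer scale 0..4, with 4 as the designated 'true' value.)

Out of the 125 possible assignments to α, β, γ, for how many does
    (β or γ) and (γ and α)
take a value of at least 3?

20

value 4: 5 assignments (counts)
value 3: 15 assignments (counts)
value 2: 25 assignments
value 1: 35 assignments
value 0: 45 assignments
So 20 of the 125 assignments meet the threshold.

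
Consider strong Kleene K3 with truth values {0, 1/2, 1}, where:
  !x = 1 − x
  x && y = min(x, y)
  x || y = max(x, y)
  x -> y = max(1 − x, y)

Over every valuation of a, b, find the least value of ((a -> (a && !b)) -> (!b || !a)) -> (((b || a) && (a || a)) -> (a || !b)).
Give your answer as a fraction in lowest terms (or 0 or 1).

1/2

Take a = 1/2, b = 1/2:
!b = !1/2 = 1/2
a && !b = 1/2 && 1/2 = 1/2
a -> (a && !b) = 1/2 -> 1/2 = 1/2
!b = !1/2 = 1/2
!a = !1/2 = 1/2
!b || !a = 1/2 || 1/2 = 1/2
(a -> (a && !b)) -> (!b || !a) = 1/2 -> 1/2 = 1/2
b || a = 1/2 || 1/2 = 1/2
a || a = 1/2 || 1/2 = 1/2
(b || a) && (a || a) = 1/2 && 1/2 = 1/2
!b = !1/2 = 1/2
a || !b = 1/2 || 1/2 = 1/2
((b || a) && (a || a)) -> (a || !b) = 1/2 -> 1/2 = 1/2
((a -> (a && !b)) -> (!b || !a)) -> (((b || a) && (a || a)) -> (a || !b)) = 1/2 -> 1/2 = 1/2
No assignment yields a value below 1/2, so this is the minimum.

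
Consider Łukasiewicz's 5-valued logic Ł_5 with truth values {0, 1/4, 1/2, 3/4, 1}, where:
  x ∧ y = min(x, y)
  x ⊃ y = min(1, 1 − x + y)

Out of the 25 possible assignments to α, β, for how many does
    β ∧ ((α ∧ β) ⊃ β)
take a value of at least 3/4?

10

value 1: 5 assignments (counts)
value 3/4: 5 assignments (counts)
value 1/2: 5 assignments
value 1/4: 5 assignments
value 0: 5 assignments
So 10 of the 25 assignments meet the threshold.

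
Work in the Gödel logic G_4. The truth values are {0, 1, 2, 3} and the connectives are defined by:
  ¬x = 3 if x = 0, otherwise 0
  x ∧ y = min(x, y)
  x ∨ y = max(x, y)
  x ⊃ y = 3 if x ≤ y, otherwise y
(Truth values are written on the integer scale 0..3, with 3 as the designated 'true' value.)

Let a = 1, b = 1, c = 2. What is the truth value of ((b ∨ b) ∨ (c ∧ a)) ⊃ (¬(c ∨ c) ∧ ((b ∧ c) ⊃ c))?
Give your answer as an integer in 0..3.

b ∨ b = 1 ∨ 1 = 1
c ∧ a = 2 ∧ 1 = 1
(b ∨ b) ∨ (c ∧ a) = 1 ∨ 1 = 1
c ∨ c = 2 ∨ 2 = 2
¬(c ∨ c) = ¬2 = 0
b ∧ c = 1 ∧ 2 = 1
(b ∧ c) ⊃ c = 1 ⊃ 2 = 3
¬(c ∨ c) ∧ ((b ∧ c) ⊃ c) = 0 ∧ 3 = 0
((b ∨ b) ∨ (c ∧ a)) ⊃ (¬(c ∨ c) ∧ ((b ∧ c) ⊃ c)) = 1 ⊃ 0 = 0

0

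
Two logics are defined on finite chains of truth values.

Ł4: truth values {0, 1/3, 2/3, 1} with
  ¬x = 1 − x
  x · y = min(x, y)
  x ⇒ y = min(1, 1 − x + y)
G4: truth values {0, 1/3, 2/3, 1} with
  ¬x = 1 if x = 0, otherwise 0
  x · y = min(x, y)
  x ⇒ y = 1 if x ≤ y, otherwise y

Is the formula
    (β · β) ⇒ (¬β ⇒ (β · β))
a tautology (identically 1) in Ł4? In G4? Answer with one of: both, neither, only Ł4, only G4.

In Ł4: every assignment gives 1 — tautology.
In G4: every assignment gives 1 — tautology.

both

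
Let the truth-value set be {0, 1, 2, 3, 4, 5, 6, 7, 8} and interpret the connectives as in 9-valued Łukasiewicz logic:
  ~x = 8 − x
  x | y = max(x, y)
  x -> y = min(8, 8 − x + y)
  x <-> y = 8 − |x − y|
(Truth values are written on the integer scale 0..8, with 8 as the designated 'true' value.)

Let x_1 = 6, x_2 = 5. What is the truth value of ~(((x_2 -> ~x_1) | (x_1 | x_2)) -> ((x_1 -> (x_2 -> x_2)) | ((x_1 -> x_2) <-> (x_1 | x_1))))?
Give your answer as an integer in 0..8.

~x_1 = ~6 = 2
x_2 -> ~x_1 = 5 -> 2 = 5
x_1 | x_2 = 6 | 5 = 6
(x_2 -> ~x_1) | (x_1 | x_2) = 5 | 6 = 6
x_2 -> x_2 = 5 -> 5 = 8
x_1 -> (x_2 -> x_2) = 6 -> 8 = 8
x_1 -> x_2 = 6 -> 5 = 7
x_1 | x_1 = 6 | 6 = 6
(x_1 -> x_2) <-> (x_1 | x_1) = 7 <-> 6 = 7
(x_1 -> (x_2 -> x_2)) | ((x_1 -> x_2) <-> (x_1 | x_1)) = 8 | 7 = 8
((x_2 -> ~x_1) | (x_1 | x_2)) -> ((x_1 -> (x_2 -> x_2)) | ((x_1 -> x_2) <-> (x_1 | x_1))) = 6 -> 8 = 8
~(((x_2 -> ~x_1) | (x_1 | x_2)) -> ((x_1 -> (x_2 -> x_2)) | ((x_1 -> x_2) <-> (x_1 | x_1)))) = ~8 = 0

0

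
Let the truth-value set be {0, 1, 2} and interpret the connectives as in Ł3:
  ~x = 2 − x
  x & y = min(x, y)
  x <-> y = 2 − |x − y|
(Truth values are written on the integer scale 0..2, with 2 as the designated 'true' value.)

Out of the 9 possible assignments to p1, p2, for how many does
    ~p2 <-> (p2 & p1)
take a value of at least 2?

p1 = 0, p2 = 0 ↦ 0  <
p1 = 0, p2 = 1 ↦ 1  <
p1 = 0, p2 = 2 ↦ 2  ≥
p1 = 1, p2 = 0 ↦ 0  <
p1 = 1, p2 = 1 ↦ 2  ≥
p1 = 1, p2 = 2 ↦ 1  <
p1 = 2, p2 = 0 ↦ 0  <
p1 = 2, p2 = 1 ↦ 2  ≥
p1 = 2, p2 = 2 ↦ 0  <
So 3 of the 9 assignments meet the threshold.

3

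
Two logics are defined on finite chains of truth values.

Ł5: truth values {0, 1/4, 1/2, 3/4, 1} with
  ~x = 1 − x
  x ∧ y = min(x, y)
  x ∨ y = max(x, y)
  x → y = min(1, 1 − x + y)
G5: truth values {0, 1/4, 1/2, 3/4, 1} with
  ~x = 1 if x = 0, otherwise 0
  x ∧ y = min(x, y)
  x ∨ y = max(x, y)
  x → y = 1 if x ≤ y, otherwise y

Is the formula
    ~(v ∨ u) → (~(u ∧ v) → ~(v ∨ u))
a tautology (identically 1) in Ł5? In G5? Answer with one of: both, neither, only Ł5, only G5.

In Ł5: every assignment gives 1 — tautology.
In G5: every assignment gives 1 — tautology.

both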